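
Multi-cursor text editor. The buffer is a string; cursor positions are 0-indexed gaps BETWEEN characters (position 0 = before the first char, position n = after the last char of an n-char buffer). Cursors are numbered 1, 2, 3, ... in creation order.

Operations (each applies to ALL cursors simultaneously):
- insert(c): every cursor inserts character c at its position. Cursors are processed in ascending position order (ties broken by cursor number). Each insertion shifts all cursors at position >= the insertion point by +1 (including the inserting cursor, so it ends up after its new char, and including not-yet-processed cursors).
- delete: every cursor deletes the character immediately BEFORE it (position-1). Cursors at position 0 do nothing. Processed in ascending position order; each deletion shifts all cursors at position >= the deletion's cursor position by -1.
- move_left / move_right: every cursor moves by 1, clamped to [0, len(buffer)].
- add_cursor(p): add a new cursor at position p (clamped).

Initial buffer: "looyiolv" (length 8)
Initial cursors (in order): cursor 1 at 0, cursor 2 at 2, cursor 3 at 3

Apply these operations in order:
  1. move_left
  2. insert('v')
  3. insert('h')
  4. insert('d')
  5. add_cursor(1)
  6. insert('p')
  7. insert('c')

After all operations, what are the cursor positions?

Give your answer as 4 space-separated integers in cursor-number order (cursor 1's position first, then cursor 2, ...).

Answer: 7 13 19 3

Derivation:
After op 1 (move_left): buffer="looyiolv" (len 8), cursors c1@0 c2@1 c3@2, authorship ........
After op 2 (insert('v')): buffer="vlvovoyiolv" (len 11), cursors c1@1 c2@3 c3@5, authorship 1.2.3......
After op 3 (insert('h')): buffer="vhlvhovhoyiolv" (len 14), cursors c1@2 c2@5 c3@8, authorship 11.22.33......
After op 4 (insert('d')): buffer="vhdlvhdovhdoyiolv" (len 17), cursors c1@3 c2@7 c3@11, authorship 111.222.333......
After op 5 (add_cursor(1)): buffer="vhdlvhdovhdoyiolv" (len 17), cursors c4@1 c1@3 c2@7 c3@11, authorship 111.222.333......
After op 6 (insert('p')): buffer="vphdplvhdpovhdpoyiolv" (len 21), cursors c4@2 c1@5 c2@10 c3@15, authorship 14111.2222.3333......
After op 7 (insert('c')): buffer="vpchdpclvhdpcovhdpcoyiolv" (len 25), cursors c4@3 c1@7 c2@13 c3@19, authorship 1441111.22222.33333......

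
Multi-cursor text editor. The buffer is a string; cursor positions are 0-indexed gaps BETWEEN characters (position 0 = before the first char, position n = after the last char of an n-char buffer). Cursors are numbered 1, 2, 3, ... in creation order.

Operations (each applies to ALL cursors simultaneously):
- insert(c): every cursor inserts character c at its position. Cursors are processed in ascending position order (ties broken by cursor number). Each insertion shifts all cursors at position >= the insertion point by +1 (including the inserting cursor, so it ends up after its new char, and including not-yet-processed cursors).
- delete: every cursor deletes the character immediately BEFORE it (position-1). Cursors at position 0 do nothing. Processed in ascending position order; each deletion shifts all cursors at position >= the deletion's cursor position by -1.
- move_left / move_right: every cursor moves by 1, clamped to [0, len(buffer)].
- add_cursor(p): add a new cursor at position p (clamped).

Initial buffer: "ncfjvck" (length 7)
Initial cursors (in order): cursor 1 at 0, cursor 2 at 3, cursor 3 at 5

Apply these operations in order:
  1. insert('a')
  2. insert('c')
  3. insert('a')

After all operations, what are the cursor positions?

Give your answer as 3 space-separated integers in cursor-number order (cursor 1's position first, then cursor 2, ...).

After op 1 (insert('a')): buffer="ancfajvack" (len 10), cursors c1@1 c2@5 c3@8, authorship 1...2..3..
After op 2 (insert('c')): buffer="acncfacjvacck" (len 13), cursors c1@2 c2@7 c3@11, authorship 11...22..33..
After op 3 (insert('a')): buffer="acancfacajvacack" (len 16), cursors c1@3 c2@9 c3@14, authorship 111...222..333..

Answer: 3 9 14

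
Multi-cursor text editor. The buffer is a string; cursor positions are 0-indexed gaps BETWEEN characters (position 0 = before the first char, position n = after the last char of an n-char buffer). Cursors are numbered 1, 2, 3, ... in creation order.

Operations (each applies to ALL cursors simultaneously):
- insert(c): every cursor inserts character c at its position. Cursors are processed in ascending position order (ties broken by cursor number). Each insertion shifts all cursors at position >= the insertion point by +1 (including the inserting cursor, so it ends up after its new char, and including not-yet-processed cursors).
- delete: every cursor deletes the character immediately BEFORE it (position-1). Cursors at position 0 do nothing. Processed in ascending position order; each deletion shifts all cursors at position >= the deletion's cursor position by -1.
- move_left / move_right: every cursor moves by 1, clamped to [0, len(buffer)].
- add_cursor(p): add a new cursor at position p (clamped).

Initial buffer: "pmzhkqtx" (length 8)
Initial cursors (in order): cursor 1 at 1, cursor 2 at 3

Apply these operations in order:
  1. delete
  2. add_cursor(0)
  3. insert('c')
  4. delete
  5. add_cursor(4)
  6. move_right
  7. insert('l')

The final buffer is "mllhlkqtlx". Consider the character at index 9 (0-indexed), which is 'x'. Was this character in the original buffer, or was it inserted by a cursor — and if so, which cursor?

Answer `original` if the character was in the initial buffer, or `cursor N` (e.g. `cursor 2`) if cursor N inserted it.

After op 1 (delete): buffer="mhkqtx" (len 6), cursors c1@0 c2@1, authorship ......
After op 2 (add_cursor(0)): buffer="mhkqtx" (len 6), cursors c1@0 c3@0 c2@1, authorship ......
After op 3 (insert('c')): buffer="ccmchkqtx" (len 9), cursors c1@2 c3@2 c2@4, authorship 13.2.....
After op 4 (delete): buffer="mhkqtx" (len 6), cursors c1@0 c3@0 c2@1, authorship ......
After op 5 (add_cursor(4)): buffer="mhkqtx" (len 6), cursors c1@0 c3@0 c2@1 c4@4, authorship ......
After op 6 (move_right): buffer="mhkqtx" (len 6), cursors c1@1 c3@1 c2@2 c4@5, authorship ......
After op 7 (insert('l')): buffer="mllhlkqtlx" (len 10), cursors c1@3 c3@3 c2@5 c4@9, authorship .13.2...4.
Authorship (.=original, N=cursor N): . 1 3 . 2 . . . 4 .
Index 9: author = original

Answer: original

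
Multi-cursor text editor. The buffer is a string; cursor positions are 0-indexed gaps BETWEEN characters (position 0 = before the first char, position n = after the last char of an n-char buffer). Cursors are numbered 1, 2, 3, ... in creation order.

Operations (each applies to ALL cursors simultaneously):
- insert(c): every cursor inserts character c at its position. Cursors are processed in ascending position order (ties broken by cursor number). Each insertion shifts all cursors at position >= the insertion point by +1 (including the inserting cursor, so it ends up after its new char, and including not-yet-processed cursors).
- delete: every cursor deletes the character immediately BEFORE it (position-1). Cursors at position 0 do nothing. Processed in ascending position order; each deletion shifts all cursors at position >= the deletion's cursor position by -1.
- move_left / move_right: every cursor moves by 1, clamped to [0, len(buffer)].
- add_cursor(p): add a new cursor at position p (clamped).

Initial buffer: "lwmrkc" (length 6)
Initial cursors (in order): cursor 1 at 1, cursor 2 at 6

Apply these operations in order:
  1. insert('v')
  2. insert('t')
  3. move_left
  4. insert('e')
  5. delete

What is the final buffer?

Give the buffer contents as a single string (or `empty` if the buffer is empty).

Answer: lvtwmrkcvt

Derivation:
After op 1 (insert('v')): buffer="lvwmrkcv" (len 8), cursors c1@2 c2@8, authorship .1.....2
After op 2 (insert('t')): buffer="lvtwmrkcvt" (len 10), cursors c1@3 c2@10, authorship .11.....22
After op 3 (move_left): buffer="lvtwmrkcvt" (len 10), cursors c1@2 c2@9, authorship .11.....22
After op 4 (insert('e')): buffer="lvetwmrkcvet" (len 12), cursors c1@3 c2@11, authorship .111.....222
After op 5 (delete): buffer="lvtwmrkcvt" (len 10), cursors c1@2 c2@9, authorship .11.....22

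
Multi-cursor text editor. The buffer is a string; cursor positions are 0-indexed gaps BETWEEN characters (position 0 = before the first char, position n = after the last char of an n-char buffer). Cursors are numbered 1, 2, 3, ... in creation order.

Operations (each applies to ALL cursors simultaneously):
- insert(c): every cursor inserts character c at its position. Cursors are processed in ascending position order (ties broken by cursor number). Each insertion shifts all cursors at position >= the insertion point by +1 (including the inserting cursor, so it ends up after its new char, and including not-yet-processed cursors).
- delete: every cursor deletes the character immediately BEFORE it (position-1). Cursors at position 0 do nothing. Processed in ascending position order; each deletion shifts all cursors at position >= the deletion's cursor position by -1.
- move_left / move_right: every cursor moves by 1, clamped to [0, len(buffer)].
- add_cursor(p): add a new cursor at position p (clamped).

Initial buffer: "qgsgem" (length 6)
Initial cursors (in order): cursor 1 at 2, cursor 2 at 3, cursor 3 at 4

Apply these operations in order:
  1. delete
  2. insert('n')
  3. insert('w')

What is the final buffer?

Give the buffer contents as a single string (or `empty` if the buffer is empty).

After op 1 (delete): buffer="qem" (len 3), cursors c1@1 c2@1 c3@1, authorship ...
After op 2 (insert('n')): buffer="qnnnem" (len 6), cursors c1@4 c2@4 c3@4, authorship .123..
After op 3 (insert('w')): buffer="qnnnwwwem" (len 9), cursors c1@7 c2@7 c3@7, authorship .123123..

Answer: qnnnwwwem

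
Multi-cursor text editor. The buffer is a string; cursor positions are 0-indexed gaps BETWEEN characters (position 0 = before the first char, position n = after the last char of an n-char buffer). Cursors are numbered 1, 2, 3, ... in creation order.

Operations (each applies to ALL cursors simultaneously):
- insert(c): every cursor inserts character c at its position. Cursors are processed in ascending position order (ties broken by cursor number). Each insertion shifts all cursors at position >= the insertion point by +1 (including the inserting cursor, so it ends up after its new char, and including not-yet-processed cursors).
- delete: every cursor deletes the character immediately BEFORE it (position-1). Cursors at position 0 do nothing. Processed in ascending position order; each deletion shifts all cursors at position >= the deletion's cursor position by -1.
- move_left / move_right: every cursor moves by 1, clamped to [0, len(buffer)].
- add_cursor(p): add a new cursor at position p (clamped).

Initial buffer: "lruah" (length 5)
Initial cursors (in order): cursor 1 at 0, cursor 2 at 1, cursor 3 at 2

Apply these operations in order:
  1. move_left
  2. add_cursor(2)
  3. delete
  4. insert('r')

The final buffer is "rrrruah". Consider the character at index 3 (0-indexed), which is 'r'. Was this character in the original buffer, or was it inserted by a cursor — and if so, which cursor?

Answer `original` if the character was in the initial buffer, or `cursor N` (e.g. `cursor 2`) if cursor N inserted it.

Answer: cursor 4

Derivation:
After op 1 (move_left): buffer="lruah" (len 5), cursors c1@0 c2@0 c3@1, authorship .....
After op 2 (add_cursor(2)): buffer="lruah" (len 5), cursors c1@0 c2@0 c3@1 c4@2, authorship .....
After op 3 (delete): buffer="uah" (len 3), cursors c1@0 c2@0 c3@0 c4@0, authorship ...
After op 4 (insert('r')): buffer="rrrruah" (len 7), cursors c1@4 c2@4 c3@4 c4@4, authorship 1234...
Authorship (.=original, N=cursor N): 1 2 3 4 . . .
Index 3: author = 4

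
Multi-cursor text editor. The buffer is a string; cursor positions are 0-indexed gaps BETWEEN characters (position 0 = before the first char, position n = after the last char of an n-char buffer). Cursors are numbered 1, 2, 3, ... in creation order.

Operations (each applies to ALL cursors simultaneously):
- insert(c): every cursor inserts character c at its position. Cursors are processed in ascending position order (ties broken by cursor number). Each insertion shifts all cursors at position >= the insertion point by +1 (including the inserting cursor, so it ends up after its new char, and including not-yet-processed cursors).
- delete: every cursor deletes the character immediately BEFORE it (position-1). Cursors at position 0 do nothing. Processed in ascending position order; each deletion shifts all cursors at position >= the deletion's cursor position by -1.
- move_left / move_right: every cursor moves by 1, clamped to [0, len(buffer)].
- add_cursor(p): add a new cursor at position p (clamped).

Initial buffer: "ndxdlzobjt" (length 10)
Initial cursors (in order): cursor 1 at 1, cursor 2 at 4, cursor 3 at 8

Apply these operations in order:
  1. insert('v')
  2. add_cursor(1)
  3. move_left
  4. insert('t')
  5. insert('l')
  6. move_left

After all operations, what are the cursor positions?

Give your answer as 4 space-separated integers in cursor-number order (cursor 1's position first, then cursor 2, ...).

After op 1 (insert('v')): buffer="nvdxdvlzobvjt" (len 13), cursors c1@2 c2@6 c3@11, authorship .1...2....3..
After op 2 (add_cursor(1)): buffer="nvdxdvlzobvjt" (len 13), cursors c4@1 c1@2 c2@6 c3@11, authorship .1...2....3..
After op 3 (move_left): buffer="nvdxdvlzobvjt" (len 13), cursors c4@0 c1@1 c2@5 c3@10, authorship .1...2....3..
After op 4 (insert('t')): buffer="tntvdxdtvlzobtvjt" (len 17), cursors c4@1 c1@3 c2@8 c3@14, authorship 4.11...22....33..
After op 5 (insert('l')): buffer="tlntlvdxdtlvlzobtlvjt" (len 21), cursors c4@2 c1@5 c2@11 c3@18, authorship 44.111...222....333..
After op 6 (move_left): buffer="tlntlvdxdtlvlzobtlvjt" (len 21), cursors c4@1 c1@4 c2@10 c3@17, authorship 44.111...222....333..

Answer: 4 10 17 1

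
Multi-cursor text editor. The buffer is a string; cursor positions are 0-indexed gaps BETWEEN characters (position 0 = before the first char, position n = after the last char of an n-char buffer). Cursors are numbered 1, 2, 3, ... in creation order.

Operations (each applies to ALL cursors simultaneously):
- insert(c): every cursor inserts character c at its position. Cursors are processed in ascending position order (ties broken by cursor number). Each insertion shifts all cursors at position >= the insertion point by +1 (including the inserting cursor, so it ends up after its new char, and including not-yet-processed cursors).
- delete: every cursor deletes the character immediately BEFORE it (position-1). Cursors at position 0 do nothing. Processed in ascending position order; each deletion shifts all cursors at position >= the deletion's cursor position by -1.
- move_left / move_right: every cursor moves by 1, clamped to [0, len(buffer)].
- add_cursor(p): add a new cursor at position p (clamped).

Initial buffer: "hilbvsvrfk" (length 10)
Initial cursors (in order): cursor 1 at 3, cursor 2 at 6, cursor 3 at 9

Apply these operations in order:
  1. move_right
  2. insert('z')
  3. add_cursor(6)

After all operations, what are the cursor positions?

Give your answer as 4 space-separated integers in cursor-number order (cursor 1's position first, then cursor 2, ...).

After op 1 (move_right): buffer="hilbvsvrfk" (len 10), cursors c1@4 c2@7 c3@10, authorship ..........
After op 2 (insert('z')): buffer="hilbzvsvzrfkz" (len 13), cursors c1@5 c2@9 c3@13, authorship ....1...2...3
After op 3 (add_cursor(6)): buffer="hilbzvsvzrfkz" (len 13), cursors c1@5 c4@6 c2@9 c3@13, authorship ....1...2...3

Answer: 5 9 13 6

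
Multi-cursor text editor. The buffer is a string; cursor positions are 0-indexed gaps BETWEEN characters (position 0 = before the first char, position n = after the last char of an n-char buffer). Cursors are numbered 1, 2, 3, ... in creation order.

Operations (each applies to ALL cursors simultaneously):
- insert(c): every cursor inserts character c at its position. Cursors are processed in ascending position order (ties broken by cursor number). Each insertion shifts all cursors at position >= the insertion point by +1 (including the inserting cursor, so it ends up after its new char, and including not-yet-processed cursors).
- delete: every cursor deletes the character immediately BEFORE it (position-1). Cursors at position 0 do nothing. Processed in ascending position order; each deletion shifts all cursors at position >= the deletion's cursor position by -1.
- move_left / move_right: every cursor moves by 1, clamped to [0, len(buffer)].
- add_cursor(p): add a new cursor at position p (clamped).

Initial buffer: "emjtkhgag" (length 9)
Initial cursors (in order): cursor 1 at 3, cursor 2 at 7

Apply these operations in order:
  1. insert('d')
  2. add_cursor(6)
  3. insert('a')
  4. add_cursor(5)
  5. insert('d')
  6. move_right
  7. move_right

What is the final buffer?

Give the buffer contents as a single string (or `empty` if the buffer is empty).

Answer: emjdaddtkadhgdadag

Derivation:
After op 1 (insert('d')): buffer="emjdtkhgdag" (len 11), cursors c1@4 c2@9, authorship ...1....2..
After op 2 (add_cursor(6)): buffer="emjdtkhgdag" (len 11), cursors c1@4 c3@6 c2@9, authorship ...1....2..
After op 3 (insert('a')): buffer="emjdatkahgdaag" (len 14), cursors c1@5 c3@8 c2@12, authorship ...11..3..22..
After op 4 (add_cursor(5)): buffer="emjdatkahgdaag" (len 14), cursors c1@5 c4@5 c3@8 c2@12, authorship ...11..3..22..
After op 5 (insert('d')): buffer="emjdaddtkadhgdadag" (len 18), cursors c1@7 c4@7 c3@11 c2@16, authorship ...1114..33..222..
After op 6 (move_right): buffer="emjdaddtkadhgdadag" (len 18), cursors c1@8 c4@8 c3@12 c2@17, authorship ...1114..33..222..
After op 7 (move_right): buffer="emjdaddtkadhgdadag" (len 18), cursors c1@9 c4@9 c3@13 c2@18, authorship ...1114..33..222..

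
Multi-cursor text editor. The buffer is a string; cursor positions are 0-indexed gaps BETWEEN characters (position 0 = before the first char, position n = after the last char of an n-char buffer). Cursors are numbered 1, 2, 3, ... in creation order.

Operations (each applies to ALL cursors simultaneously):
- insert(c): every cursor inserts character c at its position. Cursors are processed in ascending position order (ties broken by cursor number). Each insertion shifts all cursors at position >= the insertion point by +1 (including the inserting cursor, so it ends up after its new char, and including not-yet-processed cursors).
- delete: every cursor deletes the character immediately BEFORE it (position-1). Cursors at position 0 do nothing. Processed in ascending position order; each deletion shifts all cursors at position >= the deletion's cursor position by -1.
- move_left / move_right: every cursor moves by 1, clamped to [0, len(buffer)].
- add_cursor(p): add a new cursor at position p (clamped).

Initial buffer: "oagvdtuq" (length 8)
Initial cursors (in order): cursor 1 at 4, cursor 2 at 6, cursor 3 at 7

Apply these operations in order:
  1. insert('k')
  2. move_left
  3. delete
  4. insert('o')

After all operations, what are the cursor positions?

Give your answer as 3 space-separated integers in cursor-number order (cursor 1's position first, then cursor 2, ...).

Answer: 4 7 9

Derivation:
After op 1 (insert('k')): buffer="oagvkdtkukq" (len 11), cursors c1@5 c2@8 c3@10, authorship ....1..2.3.
After op 2 (move_left): buffer="oagvkdtkukq" (len 11), cursors c1@4 c2@7 c3@9, authorship ....1..2.3.
After op 3 (delete): buffer="oagkdkkq" (len 8), cursors c1@3 c2@5 c3@6, authorship ...1.23.
After op 4 (insert('o')): buffer="oagokdokokq" (len 11), cursors c1@4 c2@7 c3@9, authorship ...11.2233.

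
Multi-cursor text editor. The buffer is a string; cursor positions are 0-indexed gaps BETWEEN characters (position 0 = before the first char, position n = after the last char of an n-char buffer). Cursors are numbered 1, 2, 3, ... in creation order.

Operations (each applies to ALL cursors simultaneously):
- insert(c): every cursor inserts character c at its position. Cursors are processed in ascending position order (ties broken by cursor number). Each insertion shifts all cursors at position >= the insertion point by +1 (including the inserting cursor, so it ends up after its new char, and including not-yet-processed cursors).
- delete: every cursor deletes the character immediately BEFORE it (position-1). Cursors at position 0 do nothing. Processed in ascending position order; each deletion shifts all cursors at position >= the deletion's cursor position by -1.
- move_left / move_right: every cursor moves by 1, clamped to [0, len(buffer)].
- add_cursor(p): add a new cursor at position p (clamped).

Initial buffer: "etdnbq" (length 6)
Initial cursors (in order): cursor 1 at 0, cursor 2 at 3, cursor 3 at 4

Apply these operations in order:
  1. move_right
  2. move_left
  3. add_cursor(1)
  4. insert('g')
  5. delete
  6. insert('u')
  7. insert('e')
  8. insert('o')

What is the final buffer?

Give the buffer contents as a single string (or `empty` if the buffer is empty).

After op 1 (move_right): buffer="etdnbq" (len 6), cursors c1@1 c2@4 c3@5, authorship ......
After op 2 (move_left): buffer="etdnbq" (len 6), cursors c1@0 c2@3 c3@4, authorship ......
After op 3 (add_cursor(1)): buffer="etdnbq" (len 6), cursors c1@0 c4@1 c2@3 c3@4, authorship ......
After op 4 (insert('g')): buffer="gegtdgngbq" (len 10), cursors c1@1 c4@3 c2@6 c3@8, authorship 1.4..2.3..
After op 5 (delete): buffer="etdnbq" (len 6), cursors c1@0 c4@1 c2@3 c3@4, authorship ......
After op 6 (insert('u')): buffer="ueutdunubq" (len 10), cursors c1@1 c4@3 c2@6 c3@8, authorship 1.4..2.3..
After op 7 (insert('e')): buffer="ueeuetduenuebq" (len 14), cursors c1@2 c4@5 c2@9 c3@12, authorship 11.44..22.33..
After op 8 (insert('o')): buffer="ueoeueotdueonueobq" (len 18), cursors c1@3 c4@7 c2@12 c3@16, authorship 111.444..222.333..

Answer: ueoeueotdueonueobq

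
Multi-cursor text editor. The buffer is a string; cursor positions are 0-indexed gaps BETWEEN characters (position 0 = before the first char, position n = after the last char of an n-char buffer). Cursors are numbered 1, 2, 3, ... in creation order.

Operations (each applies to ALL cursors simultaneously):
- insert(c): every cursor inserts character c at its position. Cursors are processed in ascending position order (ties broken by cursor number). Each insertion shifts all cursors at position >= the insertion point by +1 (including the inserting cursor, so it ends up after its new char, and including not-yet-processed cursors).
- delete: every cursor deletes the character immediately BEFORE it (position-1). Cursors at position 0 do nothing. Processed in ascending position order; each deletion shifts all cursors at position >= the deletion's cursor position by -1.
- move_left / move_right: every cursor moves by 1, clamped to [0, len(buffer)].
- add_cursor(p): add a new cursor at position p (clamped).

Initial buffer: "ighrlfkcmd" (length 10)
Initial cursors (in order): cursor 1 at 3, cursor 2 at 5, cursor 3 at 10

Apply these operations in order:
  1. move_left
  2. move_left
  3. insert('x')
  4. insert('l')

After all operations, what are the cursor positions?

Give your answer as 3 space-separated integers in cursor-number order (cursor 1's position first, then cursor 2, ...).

Answer: 3 7 14

Derivation:
After op 1 (move_left): buffer="ighrlfkcmd" (len 10), cursors c1@2 c2@4 c3@9, authorship ..........
After op 2 (move_left): buffer="ighrlfkcmd" (len 10), cursors c1@1 c2@3 c3@8, authorship ..........
After op 3 (insert('x')): buffer="ixghxrlfkcxmd" (len 13), cursors c1@2 c2@5 c3@11, authorship .1..2.....3..
After op 4 (insert('l')): buffer="ixlghxlrlfkcxlmd" (len 16), cursors c1@3 c2@7 c3@14, authorship .11..22.....33..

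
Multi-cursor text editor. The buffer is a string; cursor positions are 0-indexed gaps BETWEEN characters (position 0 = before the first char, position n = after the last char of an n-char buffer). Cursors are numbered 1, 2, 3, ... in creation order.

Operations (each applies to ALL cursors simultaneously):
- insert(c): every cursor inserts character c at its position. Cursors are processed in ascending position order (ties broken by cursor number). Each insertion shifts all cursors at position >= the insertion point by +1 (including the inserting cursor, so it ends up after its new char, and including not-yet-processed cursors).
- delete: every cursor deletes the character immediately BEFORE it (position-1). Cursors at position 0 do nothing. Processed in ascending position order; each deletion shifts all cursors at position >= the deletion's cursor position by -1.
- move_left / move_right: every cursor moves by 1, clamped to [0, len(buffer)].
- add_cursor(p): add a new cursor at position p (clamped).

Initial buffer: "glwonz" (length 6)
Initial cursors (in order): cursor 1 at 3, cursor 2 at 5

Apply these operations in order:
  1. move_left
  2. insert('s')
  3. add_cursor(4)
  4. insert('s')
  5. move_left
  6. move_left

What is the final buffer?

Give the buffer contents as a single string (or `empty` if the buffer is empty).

Answer: glsswsossnz

Derivation:
After op 1 (move_left): buffer="glwonz" (len 6), cursors c1@2 c2@4, authorship ......
After op 2 (insert('s')): buffer="glswosnz" (len 8), cursors c1@3 c2@6, authorship ..1..2..
After op 3 (add_cursor(4)): buffer="glswosnz" (len 8), cursors c1@3 c3@4 c2@6, authorship ..1..2..
After op 4 (insert('s')): buffer="glsswsossnz" (len 11), cursors c1@4 c3@6 c2@9, authorship ..11.3.22..
After op 5 (move_left): buffer="glsswsossnz" (len 11), cursors c1@3 c3@5 c2@8, authorship ..11.3.22..
After op 6 (move_left): buffer="glsswsossnz" (len 11), cursors c1@2 c3@4 c2@7, authorship ..11.3.22..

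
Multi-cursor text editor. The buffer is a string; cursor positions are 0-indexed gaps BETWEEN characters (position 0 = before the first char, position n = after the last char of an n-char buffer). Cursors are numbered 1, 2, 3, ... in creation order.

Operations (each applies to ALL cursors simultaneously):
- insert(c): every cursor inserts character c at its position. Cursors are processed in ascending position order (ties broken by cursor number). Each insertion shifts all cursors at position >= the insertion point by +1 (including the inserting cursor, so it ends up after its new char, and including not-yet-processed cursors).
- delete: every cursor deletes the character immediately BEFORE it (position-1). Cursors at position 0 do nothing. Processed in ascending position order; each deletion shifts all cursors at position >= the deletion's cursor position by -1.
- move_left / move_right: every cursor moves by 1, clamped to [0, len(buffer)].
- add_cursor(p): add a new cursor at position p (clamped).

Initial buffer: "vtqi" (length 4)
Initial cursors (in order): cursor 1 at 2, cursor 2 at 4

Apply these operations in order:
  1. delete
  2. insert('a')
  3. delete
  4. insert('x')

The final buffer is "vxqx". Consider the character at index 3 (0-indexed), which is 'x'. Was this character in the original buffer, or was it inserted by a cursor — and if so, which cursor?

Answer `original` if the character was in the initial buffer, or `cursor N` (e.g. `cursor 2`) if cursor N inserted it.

After op 1 (delete): buffer="vq" (len 2), cursors c1@1 c2@2, authorship ..
After op 2 (insert('a')): buffer="vaqa" (len 4), cursors c1@2 c2@4, authorship .1.2
After op 3 (delete): buffer="vq" (len 2), cursors c1@1 c2@2, authorship ..
After op 4 (insert('x')): buffer="vxqx" (len 4), cursors c1@2 c2@4, authorship .1.2
Authorship (.=original, N=cursor N): . 1 . 2
Index 3: author = 2

Answer: cursor 2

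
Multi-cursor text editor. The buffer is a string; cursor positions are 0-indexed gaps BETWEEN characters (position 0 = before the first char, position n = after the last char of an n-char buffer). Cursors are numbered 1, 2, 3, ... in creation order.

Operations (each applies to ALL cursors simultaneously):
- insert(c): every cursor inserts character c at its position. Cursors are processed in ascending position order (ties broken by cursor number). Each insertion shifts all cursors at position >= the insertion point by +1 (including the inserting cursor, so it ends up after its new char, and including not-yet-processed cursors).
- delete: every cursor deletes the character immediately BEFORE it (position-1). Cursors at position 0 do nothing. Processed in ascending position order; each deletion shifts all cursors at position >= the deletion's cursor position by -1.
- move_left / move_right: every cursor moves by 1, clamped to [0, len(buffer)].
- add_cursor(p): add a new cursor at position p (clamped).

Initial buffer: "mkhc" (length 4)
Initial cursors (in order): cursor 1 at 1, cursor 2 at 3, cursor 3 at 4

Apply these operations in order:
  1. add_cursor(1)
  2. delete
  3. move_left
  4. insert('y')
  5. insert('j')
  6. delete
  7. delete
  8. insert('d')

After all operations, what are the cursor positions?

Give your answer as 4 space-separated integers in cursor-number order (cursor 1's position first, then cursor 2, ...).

After op 1 (add_cursor(1)): buffer="mkhc" (len 4), cursors c1@1 c4@1 c2@3 c3@4, authorship ....
After op 2 (delete): buffer="k" (len 1), cursors c1@0 c4@0 c2@1 c3@1, authorship .
After op 3 (move_left): buffer="k" (len 1), cursors c1@0 c2@0 c3@0 c4@0, authorship .
After op 4 (insert('y')): buffer="yyyyk" (len 5), cursors c1@4 c2@4 c3@4 c4@4, authorship 1234.
After op 5 (insert('j')): buffer="yyyyjjjjk" (len 9), cursors c1@8 c2@8 c3@8 c4@8, authorship 12341234.
After op 6 (delete): buffer="yyyyk" (len 5), cursors c1@4 c2@4 c3@4 c4@4, authorship 1234.
After op 7 (delete): buffer="k" (len 1), cursors c1@0 c2@0 c3@0 c4@0, authorship .
After op 8 (insert('d')): buffer="ddddk" (len 5), cursors c1@4 c2@4 c3@4 c4@4, authorship 1234.

Answer: 4 4 4 4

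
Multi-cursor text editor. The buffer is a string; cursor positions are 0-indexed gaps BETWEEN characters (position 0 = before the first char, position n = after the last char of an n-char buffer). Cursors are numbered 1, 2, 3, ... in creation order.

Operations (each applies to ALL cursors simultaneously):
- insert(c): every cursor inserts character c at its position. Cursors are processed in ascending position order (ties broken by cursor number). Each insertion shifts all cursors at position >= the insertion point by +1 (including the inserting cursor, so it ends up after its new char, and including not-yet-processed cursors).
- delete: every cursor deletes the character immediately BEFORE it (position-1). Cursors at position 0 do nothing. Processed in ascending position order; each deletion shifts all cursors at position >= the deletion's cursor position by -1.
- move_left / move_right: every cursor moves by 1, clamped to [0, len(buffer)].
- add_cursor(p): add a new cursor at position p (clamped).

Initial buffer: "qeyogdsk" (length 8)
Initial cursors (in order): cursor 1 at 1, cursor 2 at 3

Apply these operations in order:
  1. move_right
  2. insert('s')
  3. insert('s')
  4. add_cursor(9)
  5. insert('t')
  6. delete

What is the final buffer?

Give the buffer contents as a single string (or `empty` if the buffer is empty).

Answer: qessyossgdsk

Derivation:
After op 1 (move_right): buffer="qeyogdsk" (len 8), cursors c1@2 c2@4, authorship ........
After op 2 (insert('s')): buffer="qesyosgdsk" (len 10), cursors c1@3 c2@6, authorship ..1..2....
After op 3 (insert('s')): buffer="qessyossgdsk" (len 12), cursors c1@4 c2@8, authorship ..11..22....
After op 4 (add_cursor(9)): buffer="qessyossgdsk" (len 12), cursors c1@4 c2@8 c3@9, authorship ..11..22....
After op 5 (insert('t')): buffer="qesstyosstgtdsk" (len 15), cursors c1@5 c2@10 c3@12, authorship ..111..222.3...
After op 6 (delete): buffer="qessyossgdsk" (len 12), cursors c1@4 c2@8 c3@9, authorship ..11..22....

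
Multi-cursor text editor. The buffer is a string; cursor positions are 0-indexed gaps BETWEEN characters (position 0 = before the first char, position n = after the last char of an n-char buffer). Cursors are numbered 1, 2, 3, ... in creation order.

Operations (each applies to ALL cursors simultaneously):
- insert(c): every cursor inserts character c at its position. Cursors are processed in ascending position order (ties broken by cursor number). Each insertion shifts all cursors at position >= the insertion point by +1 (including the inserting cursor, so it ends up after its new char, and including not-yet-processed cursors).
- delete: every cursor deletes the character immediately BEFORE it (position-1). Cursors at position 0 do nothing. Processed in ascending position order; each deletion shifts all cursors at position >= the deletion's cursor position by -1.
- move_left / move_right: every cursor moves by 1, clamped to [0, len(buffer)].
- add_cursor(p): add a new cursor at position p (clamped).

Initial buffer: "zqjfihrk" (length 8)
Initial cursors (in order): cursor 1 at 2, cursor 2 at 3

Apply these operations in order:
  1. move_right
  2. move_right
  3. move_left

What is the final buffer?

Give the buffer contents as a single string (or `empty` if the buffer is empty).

Answer: zqjfihrk

Derivation:
After op 1 (move_right): buffer="zqjfihrk" (len 8), cursors c1@3 c2@4, authorship ........
After op 2 (move_right): buffer="zqjfihrk" (len 8), cursors c1@4 c2@5, authorship ........
After op 3 (move_left): buffer="zqjfihrk" (len 8), cursors c1@3 c2@4, authorship ........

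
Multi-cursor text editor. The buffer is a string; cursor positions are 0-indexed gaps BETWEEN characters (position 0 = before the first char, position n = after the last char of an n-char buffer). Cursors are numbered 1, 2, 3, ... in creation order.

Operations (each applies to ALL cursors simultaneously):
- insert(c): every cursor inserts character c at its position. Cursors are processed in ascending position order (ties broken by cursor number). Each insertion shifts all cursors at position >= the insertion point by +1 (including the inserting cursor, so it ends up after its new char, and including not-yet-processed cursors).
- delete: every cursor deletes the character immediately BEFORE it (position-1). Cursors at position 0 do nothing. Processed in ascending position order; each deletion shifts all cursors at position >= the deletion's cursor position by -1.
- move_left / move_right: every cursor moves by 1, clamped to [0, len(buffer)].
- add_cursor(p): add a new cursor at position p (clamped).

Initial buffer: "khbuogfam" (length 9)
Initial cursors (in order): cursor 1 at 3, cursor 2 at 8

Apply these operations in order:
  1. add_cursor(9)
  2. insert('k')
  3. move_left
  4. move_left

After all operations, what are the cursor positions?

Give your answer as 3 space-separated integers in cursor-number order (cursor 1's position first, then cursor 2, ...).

After op 1 (add_cursor(9)): buffer="khbuogfam" (len 9), cursors c1@3 c2@8 c3@9, authorship .........
After op 2 (insert('k')): buffer="khbkuogfakmk" (len 12), cursors c1@4 c2@10 c3@12, authorship ...1.....2.3
After op 3 (move_left): buffer="khbkuogfakmk" (len 12), cursors c1@3 c2@9 c3@11, authorship ...1.....2.3
After op 4 (move_left): buffer="khbkuogfakmk" (len 12), cursors c1@2 c2@8 c3@10, authorship ...1.....2.3

Answer: 2 8 10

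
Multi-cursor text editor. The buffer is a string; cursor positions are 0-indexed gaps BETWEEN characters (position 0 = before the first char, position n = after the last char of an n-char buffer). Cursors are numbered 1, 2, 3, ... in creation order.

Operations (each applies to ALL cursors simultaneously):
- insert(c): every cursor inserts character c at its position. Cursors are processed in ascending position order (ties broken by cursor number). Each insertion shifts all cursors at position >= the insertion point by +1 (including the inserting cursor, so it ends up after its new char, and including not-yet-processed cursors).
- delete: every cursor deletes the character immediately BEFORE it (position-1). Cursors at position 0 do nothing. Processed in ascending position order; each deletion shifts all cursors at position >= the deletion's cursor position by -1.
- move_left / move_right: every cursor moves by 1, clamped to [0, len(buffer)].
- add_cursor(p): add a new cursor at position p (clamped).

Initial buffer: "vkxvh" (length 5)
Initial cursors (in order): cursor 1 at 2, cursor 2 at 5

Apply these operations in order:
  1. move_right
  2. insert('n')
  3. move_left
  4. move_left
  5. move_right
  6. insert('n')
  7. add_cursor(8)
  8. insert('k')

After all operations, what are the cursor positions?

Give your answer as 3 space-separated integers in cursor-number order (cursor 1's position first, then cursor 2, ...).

After op 1 (move_right): buffer="vkxvh" (len 5), cursors c1@3 c2@5, authorship .....
After op 2 (insert('n')): buffer="vkxnvhn" (len 7), cursors c1@4 c2@7, authorship ...1..2
After op 3 (move_left): buffer="vkxnvhn" (len 7), cursors c1@3 c2@6, authorship ...1..2
After op 4 (move_left): buffer="vkxnvhn" (len 7), cursors c1@2 c2@5, authorship ...1..2
After op 5 (move_right): buffer="vkxnvhn" (len 7), cursors c1@3 c2@6, authorship ...1..2
After op 6 (insert('n')): buffer="vkxnnvhnn" (len 9), cursors c1@4 c2@8, authorship ...11..22
After op 7 (add_cursor(8)): buffer="vkxnnvhnn" (len 9), cursors c1@4 c2@8 c3@8, authorship ...11..22
After op 8 (insert('k')): buffer="vkxnknvhnkkn" (len 12), cursors c1@5 c2@11 c3@11, authorship ...111..2232

Answer: 5 11 11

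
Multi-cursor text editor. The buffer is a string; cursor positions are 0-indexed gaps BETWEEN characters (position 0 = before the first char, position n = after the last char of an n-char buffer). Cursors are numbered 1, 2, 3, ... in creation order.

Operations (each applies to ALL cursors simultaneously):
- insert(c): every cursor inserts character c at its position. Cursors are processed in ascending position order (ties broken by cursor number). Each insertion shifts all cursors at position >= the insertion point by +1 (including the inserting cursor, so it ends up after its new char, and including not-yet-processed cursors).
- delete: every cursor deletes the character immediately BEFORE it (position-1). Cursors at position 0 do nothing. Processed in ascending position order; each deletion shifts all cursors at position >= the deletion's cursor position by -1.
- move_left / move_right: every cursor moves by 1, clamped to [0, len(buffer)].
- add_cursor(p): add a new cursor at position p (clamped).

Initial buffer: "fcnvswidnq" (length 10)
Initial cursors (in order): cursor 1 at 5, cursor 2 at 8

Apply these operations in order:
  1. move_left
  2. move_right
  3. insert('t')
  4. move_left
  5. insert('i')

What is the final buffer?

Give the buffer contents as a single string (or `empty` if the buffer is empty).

Answer: fcnvsitwiditnq

Derivation:
After op 1 (move_left): buffer="fcnvswidnq" (len 10), cursors c1@4 c2@7, authorship ..........
After op 2 (move_right): buffer="fcnvswidnq" (len 10), cursors c1@5 c2@8, authorship ..........
After op 3 (insert('t')): buffer="fcnvstwidtnq" (len 12), cursors c1@6 c2@10, authorship .....1...2..
After op 4 (move_left): buffer="fcnvstwidtnq" (len 12), cursors c1@5 c2@9, authorship .....1...2..
After op 5 (insert('i')): buffer="fcnvsitwiditnq" (len 14), cursors c1@6 c2@11, authorship .....11...22..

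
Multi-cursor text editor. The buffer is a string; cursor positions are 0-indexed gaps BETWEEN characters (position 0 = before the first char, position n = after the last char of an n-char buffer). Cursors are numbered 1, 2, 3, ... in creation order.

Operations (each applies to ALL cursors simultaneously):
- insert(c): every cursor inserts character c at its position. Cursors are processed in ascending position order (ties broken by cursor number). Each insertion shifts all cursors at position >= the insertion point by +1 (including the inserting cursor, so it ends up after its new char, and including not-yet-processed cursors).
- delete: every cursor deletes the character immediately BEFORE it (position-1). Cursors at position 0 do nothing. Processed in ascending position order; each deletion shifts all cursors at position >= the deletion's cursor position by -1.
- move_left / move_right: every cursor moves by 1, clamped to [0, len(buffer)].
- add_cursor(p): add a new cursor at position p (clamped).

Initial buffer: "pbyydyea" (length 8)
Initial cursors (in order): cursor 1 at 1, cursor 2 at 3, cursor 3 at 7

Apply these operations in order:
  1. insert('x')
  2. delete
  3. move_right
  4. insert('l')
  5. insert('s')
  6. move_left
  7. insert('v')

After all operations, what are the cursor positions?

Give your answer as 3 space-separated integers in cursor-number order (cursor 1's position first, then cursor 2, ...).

After op 1 (insert('x')): buffer="pxbyxydyexa" (len 11), cursors c1@2 c2@5 c3@10, authorship .1..2....3.
After op 2 (delete): buffer="pbyydyea" (len 8), cursors c1@1 c2@3 c3@7, authorship ........
After op 3 (move_right): buffer="pbyydyea" (len 8), cursors c1@2 c2@4 c3@8, authorship ........
After op 4 (insert('l')): buffer="pblyyldyeal" (len 11), cursors c1@3 c2@6 c3@11, authorship ..1..2....3
After op 5 (insert('s')): buffer="pblsyylsdyeals" (len 14), cursors c1@4 c2@8 c3@14, authorship ..11..22....33
After op 6 (move_left): buffer="pblsyylsdyeals" (len 14), cursors c1@3 c2@7 c3@13, authorship ..11..22....33
After op 7 (insert('v')): buffer="pblvsyylvsdyealvs" (len 17), cursors c1@4 c2@9 c3@16, authorship ..111..222....333

Answer: 4 9 16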